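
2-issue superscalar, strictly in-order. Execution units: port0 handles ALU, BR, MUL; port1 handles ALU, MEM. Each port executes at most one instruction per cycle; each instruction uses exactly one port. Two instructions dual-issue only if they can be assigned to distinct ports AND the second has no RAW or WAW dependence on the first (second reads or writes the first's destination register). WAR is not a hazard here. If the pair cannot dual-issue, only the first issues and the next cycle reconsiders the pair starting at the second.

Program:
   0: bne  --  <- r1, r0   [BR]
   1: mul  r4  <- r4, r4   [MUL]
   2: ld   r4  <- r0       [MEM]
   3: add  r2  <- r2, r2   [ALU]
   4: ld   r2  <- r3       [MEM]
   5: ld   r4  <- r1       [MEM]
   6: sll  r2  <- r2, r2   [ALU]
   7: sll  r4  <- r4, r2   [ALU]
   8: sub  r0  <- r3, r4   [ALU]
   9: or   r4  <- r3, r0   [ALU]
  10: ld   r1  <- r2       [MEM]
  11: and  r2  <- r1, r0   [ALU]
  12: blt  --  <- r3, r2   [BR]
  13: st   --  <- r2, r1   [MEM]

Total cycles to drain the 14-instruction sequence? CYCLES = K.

c0: i0 bne  no-port BR/MUL
c1: i1 mul  WAW r4
c2: i2+i3 ld/add  pair
c3: i4 ld  no-port MEM/MEM
c4: i5+i6 ld/sll  pair
c5: i7 sll  RAW r4
c6: i8 sub  RAW r0
c7: i9+i10 or/ld  pair
c8: i11 and  RAW r2
c9: i12+i13 blt/st  pair

CYCLES = 10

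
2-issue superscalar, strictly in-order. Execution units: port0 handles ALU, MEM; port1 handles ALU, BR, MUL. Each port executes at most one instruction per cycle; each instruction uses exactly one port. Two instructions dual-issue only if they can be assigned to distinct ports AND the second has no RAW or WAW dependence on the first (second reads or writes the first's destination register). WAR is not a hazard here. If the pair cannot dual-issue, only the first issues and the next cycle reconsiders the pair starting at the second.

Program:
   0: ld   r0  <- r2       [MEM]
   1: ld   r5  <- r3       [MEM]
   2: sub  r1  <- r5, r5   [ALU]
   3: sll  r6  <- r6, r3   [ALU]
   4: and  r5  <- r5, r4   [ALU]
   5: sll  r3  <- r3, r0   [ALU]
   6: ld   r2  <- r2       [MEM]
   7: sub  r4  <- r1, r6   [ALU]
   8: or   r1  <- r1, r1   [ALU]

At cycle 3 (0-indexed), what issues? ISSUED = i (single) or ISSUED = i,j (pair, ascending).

ISSUED = 4,5

#0 head=0: ld.MEM i0 no-port MEM/MEM
#1 head=1: ld.MEM i1 RAW r5
#2 head=2: sub.ALU;sll.ALU i2,i3 pair
#3 head=4: and.ALU;sll.ALU i4,i5 pair
#4 head=6: ld.MEM;sub.ALU i6,i7 pair
#5 head=8: or.ALU i8 tail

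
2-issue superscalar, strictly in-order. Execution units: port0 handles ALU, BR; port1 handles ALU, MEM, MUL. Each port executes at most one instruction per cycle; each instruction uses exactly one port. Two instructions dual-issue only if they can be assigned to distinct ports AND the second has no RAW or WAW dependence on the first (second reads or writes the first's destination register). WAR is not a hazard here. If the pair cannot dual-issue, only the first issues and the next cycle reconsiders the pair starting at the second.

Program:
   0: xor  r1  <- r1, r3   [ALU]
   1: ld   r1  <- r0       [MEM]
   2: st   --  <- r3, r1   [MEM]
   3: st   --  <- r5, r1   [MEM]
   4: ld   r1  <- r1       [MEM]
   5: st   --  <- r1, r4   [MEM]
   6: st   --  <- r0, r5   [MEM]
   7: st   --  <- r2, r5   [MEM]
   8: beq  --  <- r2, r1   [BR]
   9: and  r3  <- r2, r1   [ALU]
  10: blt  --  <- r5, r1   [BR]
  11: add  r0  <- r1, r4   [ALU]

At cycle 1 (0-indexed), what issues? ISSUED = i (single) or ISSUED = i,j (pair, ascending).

c0: i0 xor.ALU  WAW r1
c1: i1 ld.MEM  no-port MEM/MEM
c2: i2 st.MEM  no-port MEM/MEM
c3: i3 st.MEM  no-port MEM/MEM
c4: i4 ld.MEM  no-port MEM/MEM
c5: i5 st.MEM  no-port MEM/MEM
c6: i6 st.MEM  no-port MEM/MEM
c7: i7+i8 st.MEM beq.BR  pair
c8: i9+i10 and.ALU blt.BR  pair
c9: i11 add.ALU  tail

ISSUED = 1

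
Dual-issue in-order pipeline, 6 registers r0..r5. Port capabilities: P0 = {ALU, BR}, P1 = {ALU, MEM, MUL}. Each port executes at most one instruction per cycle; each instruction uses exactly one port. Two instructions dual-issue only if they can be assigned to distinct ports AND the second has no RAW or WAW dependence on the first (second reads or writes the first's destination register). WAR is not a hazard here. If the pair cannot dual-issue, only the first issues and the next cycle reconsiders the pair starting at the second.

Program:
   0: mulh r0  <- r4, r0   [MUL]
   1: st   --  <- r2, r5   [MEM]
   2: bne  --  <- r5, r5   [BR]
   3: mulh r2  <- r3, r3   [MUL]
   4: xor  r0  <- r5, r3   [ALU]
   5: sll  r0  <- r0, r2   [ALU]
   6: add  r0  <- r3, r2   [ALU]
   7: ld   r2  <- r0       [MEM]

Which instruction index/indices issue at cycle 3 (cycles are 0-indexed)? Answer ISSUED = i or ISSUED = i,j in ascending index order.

[0] i0  mulh.MUL  -- no-port MUL/MEM
[1] i1+i2  st.MEM+bne.BR  -- pair
[2] i3+i4  mulh.MUL+xor.ALU  -- pair
[3] i5  sll.ALU  -- WAW r0
[4] i6  add.ALU  -- RAW r0
[5] i7  ld.MEM  -- tail

ISSUED = 5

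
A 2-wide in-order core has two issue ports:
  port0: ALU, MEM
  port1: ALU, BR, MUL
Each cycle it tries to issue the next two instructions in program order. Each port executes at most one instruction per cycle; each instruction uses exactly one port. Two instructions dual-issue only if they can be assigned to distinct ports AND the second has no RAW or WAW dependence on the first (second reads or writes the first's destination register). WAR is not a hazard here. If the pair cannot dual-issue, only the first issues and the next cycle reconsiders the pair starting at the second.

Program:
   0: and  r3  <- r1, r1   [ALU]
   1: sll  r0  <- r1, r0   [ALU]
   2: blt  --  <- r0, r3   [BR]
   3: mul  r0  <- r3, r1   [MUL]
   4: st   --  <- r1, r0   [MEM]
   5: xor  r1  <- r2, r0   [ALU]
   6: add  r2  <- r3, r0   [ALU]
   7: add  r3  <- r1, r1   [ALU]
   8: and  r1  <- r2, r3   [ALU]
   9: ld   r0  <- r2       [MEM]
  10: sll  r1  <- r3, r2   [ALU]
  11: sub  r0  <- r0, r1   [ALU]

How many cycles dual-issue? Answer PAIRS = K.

PAIRS = 4

  cy0 -> i0/i1 (and.ALU sll.ALU) pair
  cy1 -> i2 (blt.BR) no-port BR/MUL
  cy2 -> i3 (mul.MUL) RAW r0
  cy3 -> i4/i5 (st.MEM xor.ALU) pair
  cy4 -> i6/i7 (add.ALU add.ALU) pair
  cy5 -> i8/i9 (and.ALU ld.MEM) pair
  cy6 -> i10 (sll.ALU) RAW r1
  cy7 -> i11 (sub.ALU) tail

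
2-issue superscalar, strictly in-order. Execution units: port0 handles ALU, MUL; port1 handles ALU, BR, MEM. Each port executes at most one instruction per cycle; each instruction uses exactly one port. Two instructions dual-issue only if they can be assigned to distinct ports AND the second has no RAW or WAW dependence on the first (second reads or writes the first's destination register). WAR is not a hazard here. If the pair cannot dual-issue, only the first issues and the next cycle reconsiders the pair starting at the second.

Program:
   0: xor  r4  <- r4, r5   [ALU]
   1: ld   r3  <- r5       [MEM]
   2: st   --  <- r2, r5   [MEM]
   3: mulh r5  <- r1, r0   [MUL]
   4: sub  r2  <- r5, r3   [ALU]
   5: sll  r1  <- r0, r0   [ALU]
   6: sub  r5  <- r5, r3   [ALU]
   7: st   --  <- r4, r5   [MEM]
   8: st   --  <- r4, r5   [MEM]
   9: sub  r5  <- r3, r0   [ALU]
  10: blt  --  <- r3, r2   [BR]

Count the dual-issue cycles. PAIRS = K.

PAIRS = 4

0. xor+ld @i0,i1  | pair
1. st+mulh @i2,i3  | pair
2. sub+sll @i4,i5  | pair
3. sub @i6  | RAW r5
4. st @i7  | no-port MEM/MEM
5. st+sub @i8,i9  | pair
6. blt @i10  | tail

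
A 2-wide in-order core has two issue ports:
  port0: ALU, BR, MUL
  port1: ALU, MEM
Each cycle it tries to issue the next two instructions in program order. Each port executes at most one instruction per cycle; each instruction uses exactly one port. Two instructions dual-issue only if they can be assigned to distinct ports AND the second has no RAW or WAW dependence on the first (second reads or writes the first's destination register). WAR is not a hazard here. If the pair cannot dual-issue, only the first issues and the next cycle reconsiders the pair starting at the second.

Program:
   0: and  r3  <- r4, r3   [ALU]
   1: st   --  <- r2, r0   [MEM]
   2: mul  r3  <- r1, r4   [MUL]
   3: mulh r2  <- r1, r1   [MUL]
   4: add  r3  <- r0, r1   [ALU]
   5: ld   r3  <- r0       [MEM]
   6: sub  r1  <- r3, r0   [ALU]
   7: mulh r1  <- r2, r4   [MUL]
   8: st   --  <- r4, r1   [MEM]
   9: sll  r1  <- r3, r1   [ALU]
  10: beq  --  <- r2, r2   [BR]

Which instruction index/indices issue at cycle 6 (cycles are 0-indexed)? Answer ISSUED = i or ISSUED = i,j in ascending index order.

ISSUED = 8,9

[0] i0&i1  and.ALU;st.MEM  -- dual
[1] i2  mul.MUL  -- no-port MUL/MUL
[2] i3&i4  mulh.MUL;add.ALU  -- dual
[3] i5  ld.MEM  -- RAW r3
[4] i6  sub.ALU  -- WAW r1
[5] i7  mulh.MUL  -- RAW r1
[6] i8&i9  st.MEM;sll.ALU  -- dual
[7] i10  beq.BR  -- tail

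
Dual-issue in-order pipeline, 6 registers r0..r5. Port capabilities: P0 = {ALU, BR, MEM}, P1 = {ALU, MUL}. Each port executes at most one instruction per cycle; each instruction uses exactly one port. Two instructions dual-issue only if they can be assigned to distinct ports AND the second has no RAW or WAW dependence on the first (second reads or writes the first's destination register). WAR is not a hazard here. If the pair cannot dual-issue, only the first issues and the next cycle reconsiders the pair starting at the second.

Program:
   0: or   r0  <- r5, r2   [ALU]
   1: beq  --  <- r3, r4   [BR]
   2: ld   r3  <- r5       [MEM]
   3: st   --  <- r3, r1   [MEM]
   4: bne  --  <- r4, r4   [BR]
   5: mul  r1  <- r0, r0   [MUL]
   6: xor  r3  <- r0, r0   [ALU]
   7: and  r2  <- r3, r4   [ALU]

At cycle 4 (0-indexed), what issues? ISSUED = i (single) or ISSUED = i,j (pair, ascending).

ISSUED = 6

c0: i0&i1 or.ALU;beq.BR  pair
c1: i2 ld.MEM  no-port MEM/MEM
c2: i3 st.MEM  no-port MEM/BR
c3: i4&i5 bne.BR;mul.MUL  pair
c4: i6 xor.ALU  RAW r3
c5: i7 and.ALU  tail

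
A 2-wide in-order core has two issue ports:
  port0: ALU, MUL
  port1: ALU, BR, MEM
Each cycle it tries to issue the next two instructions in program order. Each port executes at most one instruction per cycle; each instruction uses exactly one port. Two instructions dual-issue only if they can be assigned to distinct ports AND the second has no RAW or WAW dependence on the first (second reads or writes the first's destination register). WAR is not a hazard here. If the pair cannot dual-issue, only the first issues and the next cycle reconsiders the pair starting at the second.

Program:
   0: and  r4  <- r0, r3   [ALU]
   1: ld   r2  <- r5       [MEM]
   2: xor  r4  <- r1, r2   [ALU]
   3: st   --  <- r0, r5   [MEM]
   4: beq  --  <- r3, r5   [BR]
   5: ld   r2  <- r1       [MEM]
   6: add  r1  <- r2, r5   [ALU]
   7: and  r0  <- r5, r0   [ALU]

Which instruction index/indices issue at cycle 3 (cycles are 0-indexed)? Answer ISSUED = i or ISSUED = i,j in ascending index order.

[0] i0&i1  and/ld  -- pair
[1] i2&i3  xor/st  -- pair
[2] i4  beq  -- no-port BR/MEM
[3] i5  ld  -- RAW r2
[4] i6&i7  add/and  -- pair

ISSUED = 5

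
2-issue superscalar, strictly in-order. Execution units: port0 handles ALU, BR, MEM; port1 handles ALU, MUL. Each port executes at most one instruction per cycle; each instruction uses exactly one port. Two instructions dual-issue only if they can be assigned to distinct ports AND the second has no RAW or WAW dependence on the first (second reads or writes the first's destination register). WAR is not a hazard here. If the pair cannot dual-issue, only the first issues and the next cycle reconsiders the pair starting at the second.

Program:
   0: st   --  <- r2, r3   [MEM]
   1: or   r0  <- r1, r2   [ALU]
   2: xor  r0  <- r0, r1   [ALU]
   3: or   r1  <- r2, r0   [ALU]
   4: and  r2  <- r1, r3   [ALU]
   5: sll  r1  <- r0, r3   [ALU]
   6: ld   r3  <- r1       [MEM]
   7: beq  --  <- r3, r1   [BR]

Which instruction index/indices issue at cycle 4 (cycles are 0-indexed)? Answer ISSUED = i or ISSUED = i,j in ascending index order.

ISSUED = 6

c0: i0/i1 st.MEM+or.ALU  pair
c1: i2 xor.ALU  RAW r0
c2: i3 or.ALU  RAW r1
c3: i4/i5 and.ALU+sll.ALU  pair
c4: i6 ld.MEM  no-port MEM/BR
c5: i7 beq.BR  tail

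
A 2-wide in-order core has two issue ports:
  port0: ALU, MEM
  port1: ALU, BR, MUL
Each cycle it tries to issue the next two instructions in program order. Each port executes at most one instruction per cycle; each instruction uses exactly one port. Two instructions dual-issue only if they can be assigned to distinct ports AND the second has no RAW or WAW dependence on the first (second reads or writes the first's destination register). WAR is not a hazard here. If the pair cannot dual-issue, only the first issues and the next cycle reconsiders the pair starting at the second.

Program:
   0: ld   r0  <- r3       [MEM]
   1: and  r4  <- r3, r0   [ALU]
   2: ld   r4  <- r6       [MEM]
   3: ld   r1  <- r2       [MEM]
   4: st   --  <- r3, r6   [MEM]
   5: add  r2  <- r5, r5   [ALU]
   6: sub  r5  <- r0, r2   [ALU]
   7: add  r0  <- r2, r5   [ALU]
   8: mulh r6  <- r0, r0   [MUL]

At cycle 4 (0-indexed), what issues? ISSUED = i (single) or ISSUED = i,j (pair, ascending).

c0: i0 ld.MEM  RAW r0
c1: i1 and.ALU  WAW r4
c2: i2 ld.MEM  no-port MEM/MEM
c3: i3 ld.MEM  no-port MEM/MEM
c4: i4&i5 st.MEM add.ALU  dual
c5: i6 sub.ALU  RAW r5
c6: i7 add.ALU  RAW r0
c7: i8 mulh.MUL  tail

ISSUED = 4,5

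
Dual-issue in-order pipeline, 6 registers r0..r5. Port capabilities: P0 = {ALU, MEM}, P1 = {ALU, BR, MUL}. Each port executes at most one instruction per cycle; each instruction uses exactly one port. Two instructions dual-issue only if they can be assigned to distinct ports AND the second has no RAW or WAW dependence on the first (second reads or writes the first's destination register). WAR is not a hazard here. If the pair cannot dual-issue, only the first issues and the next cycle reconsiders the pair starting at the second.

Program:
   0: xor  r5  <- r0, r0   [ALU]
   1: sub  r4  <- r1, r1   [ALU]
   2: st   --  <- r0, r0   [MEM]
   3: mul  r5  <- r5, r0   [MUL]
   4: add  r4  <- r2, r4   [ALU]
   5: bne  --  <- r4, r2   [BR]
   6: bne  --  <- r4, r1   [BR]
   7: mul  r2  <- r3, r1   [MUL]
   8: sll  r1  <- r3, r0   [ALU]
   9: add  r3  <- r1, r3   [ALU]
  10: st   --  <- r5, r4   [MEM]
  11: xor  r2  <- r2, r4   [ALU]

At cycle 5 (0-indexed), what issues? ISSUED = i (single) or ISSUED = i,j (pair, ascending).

ISSUED = 7,8

c0: i0+i1 xor.ALU;sub.ALU  2-wide
c1: i2+i3 st.MEM;mul.MUL  2-wide
c2: i4 add.ALU  RAW r4
c3: i5 bne.BR  no-port BR/BR
c4: i6 bne.BR  no-port BR/MUL
c5: i7+i8 mul.MUL;sll.ALU  2-wide
c6: i9+i10 add.ALU;st.MEM  2-wide
c7: i11 xor.ALU  tail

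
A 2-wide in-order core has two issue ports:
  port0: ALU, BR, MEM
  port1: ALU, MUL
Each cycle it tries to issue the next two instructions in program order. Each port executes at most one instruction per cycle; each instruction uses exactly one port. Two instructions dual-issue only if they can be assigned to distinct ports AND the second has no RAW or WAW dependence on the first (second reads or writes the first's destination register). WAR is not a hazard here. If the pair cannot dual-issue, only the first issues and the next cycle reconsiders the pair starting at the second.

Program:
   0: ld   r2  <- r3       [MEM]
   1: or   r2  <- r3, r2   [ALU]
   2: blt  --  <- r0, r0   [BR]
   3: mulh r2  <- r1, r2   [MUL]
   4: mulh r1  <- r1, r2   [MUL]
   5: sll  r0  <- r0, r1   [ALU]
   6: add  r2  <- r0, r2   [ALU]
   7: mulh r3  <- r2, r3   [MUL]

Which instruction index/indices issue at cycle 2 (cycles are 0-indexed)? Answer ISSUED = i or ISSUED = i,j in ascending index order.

ISSUED = 3

t=0 i0:ld.MEM ; RAW+WAW r2
t=1 i1/i2:or.ALU/blt.BR ; dual
t=2 i3:mulh.MUL ; no-port MUL/MUL
t=3 i4:mulh.MUL ; RAW r1
t=4 i5:sll.ALU ; RAW r0
t=5 i6:add.ALU ; RAW r2
t=6 i7:mulh.MUL ; tail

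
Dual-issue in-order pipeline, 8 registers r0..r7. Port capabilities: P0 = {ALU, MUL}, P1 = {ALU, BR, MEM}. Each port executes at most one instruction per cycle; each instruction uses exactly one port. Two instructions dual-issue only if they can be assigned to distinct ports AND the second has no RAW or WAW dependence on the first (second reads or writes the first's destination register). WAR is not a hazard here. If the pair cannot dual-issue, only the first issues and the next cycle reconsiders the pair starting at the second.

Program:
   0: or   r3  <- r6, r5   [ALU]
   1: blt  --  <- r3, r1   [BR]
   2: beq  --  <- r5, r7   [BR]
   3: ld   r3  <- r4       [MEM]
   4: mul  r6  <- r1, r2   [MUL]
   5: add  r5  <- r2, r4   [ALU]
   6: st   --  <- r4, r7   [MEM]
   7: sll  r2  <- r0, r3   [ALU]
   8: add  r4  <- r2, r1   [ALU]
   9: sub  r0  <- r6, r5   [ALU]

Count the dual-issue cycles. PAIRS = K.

c0: i0 or  RAW r3
c1: i1 blt  no-port BR/BR
c2: i2 beq  no-port BR/MEM
c3: i3&i4 ld;mul  2-wide
c4: i5&i6 add;st  2-wide
c5: i7 sll  RAW r2
c6: i8&i9 add;sub  2-wide

PAIRS = 3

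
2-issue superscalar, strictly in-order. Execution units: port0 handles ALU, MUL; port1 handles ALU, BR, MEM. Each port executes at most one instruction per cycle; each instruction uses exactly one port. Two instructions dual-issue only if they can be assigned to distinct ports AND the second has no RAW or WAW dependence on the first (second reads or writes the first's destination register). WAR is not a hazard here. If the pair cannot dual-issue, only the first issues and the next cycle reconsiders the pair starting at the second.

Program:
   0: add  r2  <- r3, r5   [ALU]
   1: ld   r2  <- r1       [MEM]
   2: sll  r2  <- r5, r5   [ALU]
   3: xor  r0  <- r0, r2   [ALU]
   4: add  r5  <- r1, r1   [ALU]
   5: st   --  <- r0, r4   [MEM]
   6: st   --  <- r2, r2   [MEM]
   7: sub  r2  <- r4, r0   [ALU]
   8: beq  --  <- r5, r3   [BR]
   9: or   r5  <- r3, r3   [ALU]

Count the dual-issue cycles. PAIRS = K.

0. add @i0  | WAW r2
1. ld @i1  | WAW r2
2. sll @i2  | RAW r2
3. xor+add @i3,i4  | pair
4. st @i5  | no-port MEM/MEM
5. st+sub @i6,i7  | pair
6. beq+or @i8,i9  | pair

PAIRS = 3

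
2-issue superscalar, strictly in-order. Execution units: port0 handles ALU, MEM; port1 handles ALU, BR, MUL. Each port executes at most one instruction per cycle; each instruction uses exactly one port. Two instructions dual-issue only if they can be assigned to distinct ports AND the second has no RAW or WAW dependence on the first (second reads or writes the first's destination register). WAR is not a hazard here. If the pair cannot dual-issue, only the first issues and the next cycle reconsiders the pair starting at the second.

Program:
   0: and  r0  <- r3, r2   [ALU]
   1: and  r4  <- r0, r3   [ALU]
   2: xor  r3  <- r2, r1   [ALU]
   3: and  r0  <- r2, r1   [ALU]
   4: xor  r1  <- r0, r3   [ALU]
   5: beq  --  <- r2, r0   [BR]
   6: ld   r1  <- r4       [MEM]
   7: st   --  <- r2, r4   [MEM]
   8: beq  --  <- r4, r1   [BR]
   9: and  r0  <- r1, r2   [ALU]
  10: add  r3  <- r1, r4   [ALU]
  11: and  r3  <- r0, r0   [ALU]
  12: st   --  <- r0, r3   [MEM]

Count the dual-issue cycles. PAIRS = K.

PAIRS = 4

  cy0 -> i0 (and) RAW r0
  cy1 -> i1+i2 (and xor) dual
  cy2 -> i3 (and) RAW r0
  cy3 -> i4+i5 (xor beq) dual
  cy4 -> i6 (ld) no-port MEM/MEM
  cy5 -> i7+i8 (st beq) dual
  cy6 -> i9+i10 (and add) dual
  cy7 -> i11 (and) RAW r3
  cy8 -> i12 (st) tail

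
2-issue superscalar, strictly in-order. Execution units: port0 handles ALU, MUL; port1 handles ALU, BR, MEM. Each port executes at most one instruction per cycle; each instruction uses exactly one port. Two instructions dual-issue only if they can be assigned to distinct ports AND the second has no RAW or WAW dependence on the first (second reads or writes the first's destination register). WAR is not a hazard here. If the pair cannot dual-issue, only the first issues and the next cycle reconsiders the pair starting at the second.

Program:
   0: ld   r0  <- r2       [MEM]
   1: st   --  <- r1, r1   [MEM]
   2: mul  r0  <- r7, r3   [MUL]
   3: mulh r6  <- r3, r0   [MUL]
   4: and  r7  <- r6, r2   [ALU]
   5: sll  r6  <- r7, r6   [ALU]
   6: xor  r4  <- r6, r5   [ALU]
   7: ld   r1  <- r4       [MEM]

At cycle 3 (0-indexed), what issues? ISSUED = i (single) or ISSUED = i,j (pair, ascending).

0. ld @i0  | no-port MEM/MEM
1. st;mul @i1,i2  | 2-wide
2. mulh @i3  | RAW r6
3. and @i4  | RAW r7
4. sll @i5  | RAW r6
5. xor @i6  | RAW r4
6. ld @i7  | tail

ISSUED = 4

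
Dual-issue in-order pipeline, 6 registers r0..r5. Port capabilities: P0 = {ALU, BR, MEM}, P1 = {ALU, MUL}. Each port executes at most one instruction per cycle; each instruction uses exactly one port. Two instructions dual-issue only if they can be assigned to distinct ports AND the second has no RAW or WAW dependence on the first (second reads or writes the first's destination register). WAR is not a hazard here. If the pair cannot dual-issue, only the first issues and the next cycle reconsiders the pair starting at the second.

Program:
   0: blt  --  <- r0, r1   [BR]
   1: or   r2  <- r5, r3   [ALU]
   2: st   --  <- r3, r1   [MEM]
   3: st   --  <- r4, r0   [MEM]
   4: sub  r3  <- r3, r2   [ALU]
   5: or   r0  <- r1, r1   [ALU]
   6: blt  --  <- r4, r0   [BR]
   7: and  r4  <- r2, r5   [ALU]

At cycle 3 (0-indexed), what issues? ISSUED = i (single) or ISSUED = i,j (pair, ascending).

#0 head=0: blt.BR/or.ALU i0,i1 dual
#1 head=2: st.MEM i2 no-port MEM/MEM
#2 head=3: st.MEM/sub.ALU i3,i4 dual
#3 head=5: or.ALU i5 RAW r0
#4 head=6: blt.BR/and.ALU i6,i7 dual

ISSUED = 5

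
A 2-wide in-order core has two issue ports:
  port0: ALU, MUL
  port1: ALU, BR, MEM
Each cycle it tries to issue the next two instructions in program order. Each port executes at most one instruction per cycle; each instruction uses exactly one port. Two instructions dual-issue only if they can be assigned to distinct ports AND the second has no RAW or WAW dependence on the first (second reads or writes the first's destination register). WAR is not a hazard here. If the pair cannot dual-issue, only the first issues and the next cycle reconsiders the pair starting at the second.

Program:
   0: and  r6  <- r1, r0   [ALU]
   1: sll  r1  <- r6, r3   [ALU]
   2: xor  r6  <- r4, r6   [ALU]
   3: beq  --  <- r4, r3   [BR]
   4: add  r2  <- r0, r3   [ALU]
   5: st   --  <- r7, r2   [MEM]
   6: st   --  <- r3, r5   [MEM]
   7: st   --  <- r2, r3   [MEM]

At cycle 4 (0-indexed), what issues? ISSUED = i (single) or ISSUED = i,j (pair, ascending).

ISSUED = 6

[0] i0  and  -- RAW r6
[1] i1+i2  sll/xor  -- 2-wide
[2] i3+i4  beq/add  -- 2-wide
[3] i5  st  -- no-port MEM/MEM
[4] i6  st  -- no-port MEM/MEM
[5] i7  st  -- tail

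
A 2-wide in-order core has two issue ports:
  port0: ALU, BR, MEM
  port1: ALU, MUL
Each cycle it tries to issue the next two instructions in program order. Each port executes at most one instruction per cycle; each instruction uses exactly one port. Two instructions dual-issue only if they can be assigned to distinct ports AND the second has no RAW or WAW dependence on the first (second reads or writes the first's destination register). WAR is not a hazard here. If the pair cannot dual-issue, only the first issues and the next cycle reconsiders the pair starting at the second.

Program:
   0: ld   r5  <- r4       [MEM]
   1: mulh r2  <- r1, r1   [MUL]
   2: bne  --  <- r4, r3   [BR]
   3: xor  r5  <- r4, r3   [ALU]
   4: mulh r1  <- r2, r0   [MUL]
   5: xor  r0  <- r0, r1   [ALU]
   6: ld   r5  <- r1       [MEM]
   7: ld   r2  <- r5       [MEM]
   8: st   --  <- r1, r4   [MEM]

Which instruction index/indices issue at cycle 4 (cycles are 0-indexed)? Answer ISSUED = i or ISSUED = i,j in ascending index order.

#0 head=0: ld.MEM/mulh.MUL i0/i1 dual
#1 head=2: bne.BR/xor.ALU i2/i3 dual
#2 head=4: mulh.MUL i4 RAW r1
#3 head=5: xor.ALU/ld.MEM i5/i6 dual
#4 head=7: ld.MEM i7 no-port MEM/MEM
#5 head=8: st.MEM i8 tail

ISSUED = 7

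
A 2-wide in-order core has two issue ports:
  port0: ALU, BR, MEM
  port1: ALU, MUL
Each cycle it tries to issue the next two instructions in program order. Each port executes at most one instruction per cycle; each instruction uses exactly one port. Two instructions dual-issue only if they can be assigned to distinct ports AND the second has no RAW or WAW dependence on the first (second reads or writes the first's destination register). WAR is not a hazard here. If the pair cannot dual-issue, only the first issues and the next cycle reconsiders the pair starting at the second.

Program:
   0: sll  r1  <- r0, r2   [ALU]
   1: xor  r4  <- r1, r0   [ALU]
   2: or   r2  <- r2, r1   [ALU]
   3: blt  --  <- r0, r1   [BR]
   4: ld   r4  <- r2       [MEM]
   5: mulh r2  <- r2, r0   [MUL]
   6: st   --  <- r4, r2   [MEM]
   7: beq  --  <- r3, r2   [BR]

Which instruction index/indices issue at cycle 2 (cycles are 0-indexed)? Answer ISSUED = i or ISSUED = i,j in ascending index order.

ISSUED = 3

0. sll @i0  | RAW r1
1. xor+or @i1+i2  | pair
2. blt @i3  | no-port BR/MEM
3. ld+mulh @i4+i5  | pair
4. st @i6  | no-port MEM/BR
5. beq @i7  | tail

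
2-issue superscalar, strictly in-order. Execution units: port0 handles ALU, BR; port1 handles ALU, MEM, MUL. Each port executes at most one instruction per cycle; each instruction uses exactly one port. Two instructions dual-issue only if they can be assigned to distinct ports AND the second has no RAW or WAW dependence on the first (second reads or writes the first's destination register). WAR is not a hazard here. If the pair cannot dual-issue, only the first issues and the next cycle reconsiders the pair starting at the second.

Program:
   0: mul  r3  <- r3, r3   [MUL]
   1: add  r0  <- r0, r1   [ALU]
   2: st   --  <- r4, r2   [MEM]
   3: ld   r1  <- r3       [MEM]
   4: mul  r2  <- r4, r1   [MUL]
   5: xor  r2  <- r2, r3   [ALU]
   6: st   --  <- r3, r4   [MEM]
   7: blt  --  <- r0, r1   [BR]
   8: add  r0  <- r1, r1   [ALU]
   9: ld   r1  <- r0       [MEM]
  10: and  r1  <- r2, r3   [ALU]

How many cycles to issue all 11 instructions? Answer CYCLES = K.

t=0 i0+i1:mul.MUL/add.ALU ; 2-wide
t=1 i2:st.MEM ; no-port MEM/MEM
t=2 i3:ld.MEM ; no-port MEM/MUL
t=3 i4:mul.MUL ; RAW+WAW r2
t=4 i5+i6:xor.ALU/st.MEM ; 2-wide
t=5 i7+i8:blt.BR/add.ALU ; 2-wide
t=6 i9:ld.MEM ; WAW r1
t=7 i10:and.ALU ; tail

CYCLES = 8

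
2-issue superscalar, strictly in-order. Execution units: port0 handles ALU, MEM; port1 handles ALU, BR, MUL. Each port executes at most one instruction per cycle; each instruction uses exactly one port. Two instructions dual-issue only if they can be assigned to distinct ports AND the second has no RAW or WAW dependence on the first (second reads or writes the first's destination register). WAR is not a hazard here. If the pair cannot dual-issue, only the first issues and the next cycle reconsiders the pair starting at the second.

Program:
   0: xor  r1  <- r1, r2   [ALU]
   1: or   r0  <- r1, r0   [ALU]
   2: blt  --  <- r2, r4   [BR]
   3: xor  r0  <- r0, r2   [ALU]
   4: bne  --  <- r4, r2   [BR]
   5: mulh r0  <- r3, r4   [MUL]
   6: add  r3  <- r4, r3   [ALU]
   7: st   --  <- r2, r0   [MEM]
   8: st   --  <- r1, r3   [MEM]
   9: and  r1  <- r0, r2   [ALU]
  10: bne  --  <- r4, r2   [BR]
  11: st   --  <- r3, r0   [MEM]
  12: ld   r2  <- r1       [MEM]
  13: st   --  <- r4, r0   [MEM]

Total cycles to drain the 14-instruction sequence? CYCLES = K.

  cy0 -> i0 (xor.ALU) RAW r1
  cy1 -> i1&i2 (or.ALU blt.BR) dual
  cy2 -> i3&i4 (xor.ALU bne.BR) dual
  cy3 -> i5&i6 (mulh.MUL add.ALU) dual
  cy4 -> i7 (st.MEM) no-port MEM/MEM
  cy5 -> i8&i9 (st.MEM and.ALU) dual
  cy6 -> i10&i11 (bne.BR st.MEM) dual
  cy7 -> i12 (ld.MEM) no-port MEM/MEM
  cy8 -> i13 (st.MEM) tail

CYCLES = 9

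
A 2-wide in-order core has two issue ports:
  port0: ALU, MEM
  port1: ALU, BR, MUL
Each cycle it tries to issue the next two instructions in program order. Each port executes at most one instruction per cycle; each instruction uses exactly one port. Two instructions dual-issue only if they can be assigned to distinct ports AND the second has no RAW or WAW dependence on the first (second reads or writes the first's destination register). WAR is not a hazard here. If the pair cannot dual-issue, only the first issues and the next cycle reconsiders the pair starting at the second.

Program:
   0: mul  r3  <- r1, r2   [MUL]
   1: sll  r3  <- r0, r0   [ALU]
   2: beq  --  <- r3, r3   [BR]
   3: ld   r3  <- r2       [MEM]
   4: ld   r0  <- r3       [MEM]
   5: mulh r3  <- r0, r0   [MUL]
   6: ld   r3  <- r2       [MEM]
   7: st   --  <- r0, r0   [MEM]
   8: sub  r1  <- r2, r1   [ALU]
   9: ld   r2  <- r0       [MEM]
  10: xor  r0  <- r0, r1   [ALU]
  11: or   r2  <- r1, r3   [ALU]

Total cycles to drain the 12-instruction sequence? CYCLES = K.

  cy0 -> i0 (mul.MUL) WAW r3
  cy1 -> i1 (sll.ALU) RAW r3
  cy2 -> i2&i3 (beq.BR;ld.MEM) 2-wide
  cy3 -> i4 (ld.MEM) RAW r0
  cy4 -> i5 (mulh.MUL) WAW r3
  cy5 -> i6 (ld.MEM) no-port MEM/MEM
  cy6 -> i7&i8 (st.MEM;sub.ALU) 2-wide
  cy7 -> i9&i10 (ld.MEM;xor.ALU) 2-wide
  cy8 -> i11 (or.ALU) tail

CYCLES = 9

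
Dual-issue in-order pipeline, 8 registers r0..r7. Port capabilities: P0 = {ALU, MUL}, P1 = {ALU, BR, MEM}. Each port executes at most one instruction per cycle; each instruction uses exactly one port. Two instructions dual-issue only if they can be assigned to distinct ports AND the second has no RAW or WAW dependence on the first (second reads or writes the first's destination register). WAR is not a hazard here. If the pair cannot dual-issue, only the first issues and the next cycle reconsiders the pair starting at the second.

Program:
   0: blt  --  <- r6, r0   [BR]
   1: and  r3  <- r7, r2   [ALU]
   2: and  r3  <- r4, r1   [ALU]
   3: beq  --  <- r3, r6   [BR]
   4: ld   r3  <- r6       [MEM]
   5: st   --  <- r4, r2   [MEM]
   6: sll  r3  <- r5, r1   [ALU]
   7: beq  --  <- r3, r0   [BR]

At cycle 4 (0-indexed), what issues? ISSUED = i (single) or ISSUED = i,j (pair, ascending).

  cy0 -> i0/i1 (blt/and) pair
  cy1 -> i2 (and) RAW r3
  cy2 -> i3 (beq) no-port BR/MEM
  cy3 -> i4 (ld) no-port MEM/MEM
  cy4 -> i5/i6 (st/sll) pair
  cy5 -> i7 (beq) tail

ISSUED = 5,6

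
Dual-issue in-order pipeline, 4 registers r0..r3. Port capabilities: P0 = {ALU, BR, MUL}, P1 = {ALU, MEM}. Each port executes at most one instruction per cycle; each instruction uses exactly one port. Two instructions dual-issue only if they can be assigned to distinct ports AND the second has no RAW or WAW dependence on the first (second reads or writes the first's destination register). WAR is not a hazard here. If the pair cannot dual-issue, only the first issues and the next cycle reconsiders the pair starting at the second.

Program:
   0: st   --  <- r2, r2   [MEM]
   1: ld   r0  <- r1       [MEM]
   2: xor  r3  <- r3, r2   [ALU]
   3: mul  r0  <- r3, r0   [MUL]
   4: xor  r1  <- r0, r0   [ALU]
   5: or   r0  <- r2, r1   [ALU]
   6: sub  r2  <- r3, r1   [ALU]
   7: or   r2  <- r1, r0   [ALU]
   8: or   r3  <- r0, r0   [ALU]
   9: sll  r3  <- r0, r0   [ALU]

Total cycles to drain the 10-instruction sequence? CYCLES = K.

#0 head=0: st.MEM i0 no-port MEM/MEM
#1 head=1: ld.MEM xor.ALU i1,i2 dual
#2 head=3: mul.MUL i3 RAW r0
#3 head=4: xor.ALU i4 RAW r1
#4 head=5: or.ALU sub.ALU i5,i6 dual
#5 head=7: or.ALU or.ALU i7,i8 dual
#6 head=9: sll.ALU i9 tail

CYCLES = 7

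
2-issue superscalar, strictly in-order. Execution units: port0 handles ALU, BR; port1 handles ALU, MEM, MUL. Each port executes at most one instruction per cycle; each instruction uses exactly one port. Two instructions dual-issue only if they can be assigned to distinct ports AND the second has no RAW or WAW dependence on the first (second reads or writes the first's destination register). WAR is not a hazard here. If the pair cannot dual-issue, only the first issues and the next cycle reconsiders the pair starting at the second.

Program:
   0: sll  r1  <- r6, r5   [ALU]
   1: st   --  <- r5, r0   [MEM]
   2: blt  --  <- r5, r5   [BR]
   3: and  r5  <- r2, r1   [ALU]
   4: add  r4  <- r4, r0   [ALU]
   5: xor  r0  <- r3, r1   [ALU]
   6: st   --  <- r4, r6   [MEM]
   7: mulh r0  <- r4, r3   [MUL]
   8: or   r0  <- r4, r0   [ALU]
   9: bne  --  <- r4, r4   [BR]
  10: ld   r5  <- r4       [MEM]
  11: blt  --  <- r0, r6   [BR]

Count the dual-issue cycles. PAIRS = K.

PAIRS = 5

0. sll;st @i0&i1  | pair
1. blt;and @i2&i3  | pair
2. add;xor @i4&i5  | pair
3. st @i6  | no-port MEM/MUL
4. mulh @i7  | RAW+WAW r0
5. or;bne @i8&i9  | pair
6. ld;blt @i10&i11  | pair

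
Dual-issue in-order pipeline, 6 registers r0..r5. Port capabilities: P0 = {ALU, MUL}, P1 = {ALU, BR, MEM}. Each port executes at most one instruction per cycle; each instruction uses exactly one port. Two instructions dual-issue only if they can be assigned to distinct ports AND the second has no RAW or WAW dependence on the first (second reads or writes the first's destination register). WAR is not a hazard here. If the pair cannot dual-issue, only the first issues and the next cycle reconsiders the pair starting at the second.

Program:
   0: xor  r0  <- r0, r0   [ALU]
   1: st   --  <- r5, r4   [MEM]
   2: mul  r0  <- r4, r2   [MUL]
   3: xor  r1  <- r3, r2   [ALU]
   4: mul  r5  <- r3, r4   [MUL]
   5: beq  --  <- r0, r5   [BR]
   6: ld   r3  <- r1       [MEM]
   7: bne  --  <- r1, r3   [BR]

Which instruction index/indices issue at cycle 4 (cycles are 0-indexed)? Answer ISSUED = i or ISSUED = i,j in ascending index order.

c0: i0+i1 xor.ALU/st.MEM  pair
c1: i2+i3 mul.MUL/xor.ALU  pair
c2: i4 mul.MUL  RAW r5
c3: i5 beq.BR  no-port BR/MEM
c4: i6 ld.MEM  no-port MEM/BR
c5: i7 bne.BR  tail

ISSUED = 6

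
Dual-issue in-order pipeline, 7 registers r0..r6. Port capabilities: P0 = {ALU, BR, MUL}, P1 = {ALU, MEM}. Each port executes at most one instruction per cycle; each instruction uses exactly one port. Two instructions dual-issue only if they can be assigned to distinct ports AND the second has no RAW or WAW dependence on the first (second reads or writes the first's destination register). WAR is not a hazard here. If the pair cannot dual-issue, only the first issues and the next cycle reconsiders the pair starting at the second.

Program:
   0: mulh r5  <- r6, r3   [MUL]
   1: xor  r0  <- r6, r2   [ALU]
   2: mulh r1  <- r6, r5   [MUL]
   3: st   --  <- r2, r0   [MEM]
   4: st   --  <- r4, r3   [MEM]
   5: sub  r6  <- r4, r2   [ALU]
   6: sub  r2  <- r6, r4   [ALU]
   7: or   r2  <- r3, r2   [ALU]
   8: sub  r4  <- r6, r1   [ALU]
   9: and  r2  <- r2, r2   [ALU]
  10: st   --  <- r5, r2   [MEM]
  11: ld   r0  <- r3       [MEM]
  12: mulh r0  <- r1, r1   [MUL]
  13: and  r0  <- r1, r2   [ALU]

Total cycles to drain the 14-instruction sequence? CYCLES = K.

c0: i0,i1 mulh+xor  2-wide
c1: i2,i3 mulh+st  2-wide
c2: i4,i5 st+sub  2-wide
c3: i6 sub  RAW+WAW r2
c4: i7,i8 or+sub  2-wide
c5: i9 and  RAW r2
c6: i10 st  no-port MEM/MEM
c7: i11 ld  WAW r0
c8: i12 mulh  WAW r0
c9: i13 and  tail

CYCLES = 10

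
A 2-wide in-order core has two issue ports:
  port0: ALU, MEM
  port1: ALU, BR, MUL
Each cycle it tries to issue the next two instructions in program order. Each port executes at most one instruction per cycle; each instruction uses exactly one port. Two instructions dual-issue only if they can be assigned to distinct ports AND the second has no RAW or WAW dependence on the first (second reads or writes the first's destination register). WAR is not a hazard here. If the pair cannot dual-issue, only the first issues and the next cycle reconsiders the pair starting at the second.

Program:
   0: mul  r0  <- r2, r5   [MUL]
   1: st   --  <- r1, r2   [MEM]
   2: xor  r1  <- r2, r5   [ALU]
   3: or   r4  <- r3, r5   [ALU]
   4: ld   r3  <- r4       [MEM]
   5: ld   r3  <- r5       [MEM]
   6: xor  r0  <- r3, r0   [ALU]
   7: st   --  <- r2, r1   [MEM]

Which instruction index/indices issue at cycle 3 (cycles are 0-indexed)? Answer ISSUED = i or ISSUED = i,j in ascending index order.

ISSUED = 5

[0] i0&i1  mul+st  -- dual
[1] i2&i3  xor+or  -- dual
[2] i4  ld  -- no-port MEM/MEM
[3] i5  ld  -- RAW r3
[4] i6&i7  xor+st  -- dual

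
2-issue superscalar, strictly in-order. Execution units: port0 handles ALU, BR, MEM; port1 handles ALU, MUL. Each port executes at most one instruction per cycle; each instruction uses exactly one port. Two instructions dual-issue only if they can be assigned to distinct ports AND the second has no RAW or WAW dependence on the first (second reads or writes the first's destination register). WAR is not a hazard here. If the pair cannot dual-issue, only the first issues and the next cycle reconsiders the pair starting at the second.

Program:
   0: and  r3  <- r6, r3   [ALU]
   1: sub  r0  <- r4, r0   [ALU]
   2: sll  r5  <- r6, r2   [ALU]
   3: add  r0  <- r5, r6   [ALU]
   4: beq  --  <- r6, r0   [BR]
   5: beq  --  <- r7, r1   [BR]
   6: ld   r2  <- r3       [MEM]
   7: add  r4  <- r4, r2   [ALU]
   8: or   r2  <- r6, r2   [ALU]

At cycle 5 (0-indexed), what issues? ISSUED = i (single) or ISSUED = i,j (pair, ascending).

[0] i0&i1  and.ALU sub.ALU  -- dual
[1] i2  sll.ALU  -- RAW r5
[2] i3  add.ALU  -- RAW r0
[3] i4  beq.BR  -- no-port BR/BR
[4] i5  beq.BR  -- no-port BR/MEM
[5] i6  ld.MEM  -- RAW r2
[6] i7&i8  add.ALU or.ALU  -- dual

ISSUED = 6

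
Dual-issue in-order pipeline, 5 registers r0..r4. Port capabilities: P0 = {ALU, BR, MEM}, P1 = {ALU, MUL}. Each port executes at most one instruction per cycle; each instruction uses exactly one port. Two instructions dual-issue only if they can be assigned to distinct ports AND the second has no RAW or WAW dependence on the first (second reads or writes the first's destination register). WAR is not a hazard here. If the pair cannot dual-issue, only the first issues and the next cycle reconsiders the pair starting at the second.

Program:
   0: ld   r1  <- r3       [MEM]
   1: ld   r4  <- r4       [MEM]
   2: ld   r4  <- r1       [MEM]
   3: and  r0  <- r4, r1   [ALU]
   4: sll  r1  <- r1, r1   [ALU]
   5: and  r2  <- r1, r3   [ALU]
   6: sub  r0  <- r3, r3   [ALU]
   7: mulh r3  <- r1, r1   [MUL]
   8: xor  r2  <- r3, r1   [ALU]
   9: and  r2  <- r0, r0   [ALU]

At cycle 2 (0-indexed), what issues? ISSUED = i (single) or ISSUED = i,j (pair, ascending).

  cy0 -> i0 (ld.MEM) no-port MEM/MEM
  cy1 -> i1 (ld.MEM) no-port MEM/MEM
  cy2 -> i2 (ld.MEM) RAW r4
  cy3 -> i3/i4 (and.ALU sll.ALU) pair
  cy4 -> i5/i6 (and.ALU sub.ALU) pair
  cy5 -> i7 (mulh.MUL) RAW r3
  cy6 -> i8 (xor.ALU) WAW r2
  cy7 -> i9 (and.ALU) tail

ISSUED = 2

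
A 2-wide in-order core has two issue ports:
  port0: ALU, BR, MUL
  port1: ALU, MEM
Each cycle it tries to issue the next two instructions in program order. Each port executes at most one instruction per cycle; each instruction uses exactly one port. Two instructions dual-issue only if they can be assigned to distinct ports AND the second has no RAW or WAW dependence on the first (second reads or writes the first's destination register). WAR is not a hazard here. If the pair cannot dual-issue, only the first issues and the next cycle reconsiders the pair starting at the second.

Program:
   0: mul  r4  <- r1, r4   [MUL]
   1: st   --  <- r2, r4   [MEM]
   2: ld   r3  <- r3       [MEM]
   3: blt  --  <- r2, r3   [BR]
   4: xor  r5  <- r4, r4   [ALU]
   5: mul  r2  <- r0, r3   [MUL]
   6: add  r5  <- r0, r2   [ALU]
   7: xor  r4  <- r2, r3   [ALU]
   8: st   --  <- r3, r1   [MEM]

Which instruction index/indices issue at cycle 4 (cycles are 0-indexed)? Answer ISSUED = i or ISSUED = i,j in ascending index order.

ISSUED = 5

#0 head=0: mul i0 RAW r4
#1 head=1: st i1 no-port MEM/MEM
#2 head=2: ld i2 RAW r3
#3 head=3: blt;xor i3&i4 pair
#4 head=5: mul i5 RAW r2
#5 head=6: add;xor i6&i7 pair
#6 head=8: st i8 tail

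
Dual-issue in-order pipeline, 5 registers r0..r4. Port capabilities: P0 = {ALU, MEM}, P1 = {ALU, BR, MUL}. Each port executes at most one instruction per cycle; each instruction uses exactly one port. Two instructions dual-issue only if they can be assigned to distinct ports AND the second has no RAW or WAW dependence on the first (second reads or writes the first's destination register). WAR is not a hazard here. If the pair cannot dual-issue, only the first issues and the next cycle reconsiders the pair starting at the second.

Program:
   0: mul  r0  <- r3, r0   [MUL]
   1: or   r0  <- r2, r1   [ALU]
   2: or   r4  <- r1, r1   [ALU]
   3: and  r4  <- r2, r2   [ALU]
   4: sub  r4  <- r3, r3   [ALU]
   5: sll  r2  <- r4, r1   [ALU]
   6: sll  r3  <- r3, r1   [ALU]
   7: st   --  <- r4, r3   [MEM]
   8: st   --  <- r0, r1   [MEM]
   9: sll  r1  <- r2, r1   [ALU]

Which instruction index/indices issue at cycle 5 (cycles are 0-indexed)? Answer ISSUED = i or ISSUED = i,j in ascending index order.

[0] i0  mul  -- WAW r0
[1] i1/i2  or or  -- 2-wide
[2] i3  and  -- WAW r4
[3] i4  sub  -- RAW r4
[4] i5/i6  sll sll  -- 2-wide
[5] i7  st  -- no-port MEM/MEM
[6] i8/i9  st sll  -- 2-wide

ISSUED = 7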